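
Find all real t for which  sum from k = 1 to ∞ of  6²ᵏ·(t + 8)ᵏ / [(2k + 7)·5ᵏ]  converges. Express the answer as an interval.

Ratio test: |a_{k+1}/a_k| = [(2k + 7)/(2(k+1) + 7)] · 36/5 → 36/5 as k → ∞.
Hence the series converges for |t + 8| < 1/(36/5) = 5/36, so the radius of convergence is 5/36.
Endpoint t = -283/36: comparison with the harmonic series Σ 1/k shows the series diverges.
At t = -293/36: an alternating series whose terms decrease to 0 in absolute value, so it converges by the Leibniz criterion.

[-293/36, -283/36)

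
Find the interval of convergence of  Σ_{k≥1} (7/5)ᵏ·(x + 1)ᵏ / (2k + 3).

[-12/7, -2/7)

The ratio of consecutive coefficients is [(2k + 3)/(2(k+1) + 3)] · 7/5 → 7/5.
The series converges when 7/5 · |x + 1| < 1, giving R = 5/7.
When x = -2/7, comparison with the harmonic series Σ 1/k shows the series diverges.
At x = -12/7: the terms alternate in sign and decrease monotonically to 0 in absolute value (size ~ c/k), so the alternating series test gives convergence.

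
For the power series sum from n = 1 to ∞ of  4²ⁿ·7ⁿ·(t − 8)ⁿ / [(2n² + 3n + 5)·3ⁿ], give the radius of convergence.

R = 3/112

Apply the ratio test: |a_{n+1}| / |a_n| = [(2n² + 3n + 5)/(2(n+1)² + 3(n+1) + 5)] · 16·7/3, which tends to 112/3 as n → ∞.
The series converges when 112/3 · |t − 8| < 1, giving R = 3/112.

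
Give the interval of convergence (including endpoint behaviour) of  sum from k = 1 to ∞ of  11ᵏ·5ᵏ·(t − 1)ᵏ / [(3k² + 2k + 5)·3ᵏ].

[52/55, 58/55]

Apply the ratio test: |a_{k+1}| / |a_k| = [(3k² + 2k + 5)/(3(k+1)² + 2(k+1) + 5)] · 11·5/3, which tends to 55/3 as k → ∞.
Convergence for |t − 1| · 55/3 < 1, i.e. |t − 1| < 3/55. So R = 3/55.
When t = 58/55, the series is dominated by a constant times Σ 1/k², which converges (p = 2 > 1).
Endpoint t = 52/55: absolute convergence follows by limit comparison with Σ 1/k².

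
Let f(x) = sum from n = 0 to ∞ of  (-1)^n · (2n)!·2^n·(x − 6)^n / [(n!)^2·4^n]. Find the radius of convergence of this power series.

R = 1/2

By the ratio test, |a_{n+1}/a_n| = (2n+1)·(2n+2)/(n+1)² · 2/4 → 2.
Convergence for |x − 6| · 2 < 1, i.e. |x − 6| < 1/2. So R = 1/2.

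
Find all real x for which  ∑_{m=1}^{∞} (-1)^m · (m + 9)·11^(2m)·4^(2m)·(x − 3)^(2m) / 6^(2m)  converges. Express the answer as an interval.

(63/22, 69/22)

By the ratio test, |a_{m+1}/a_m| = [((m+1) + 9)/(m + 9)] · 121·16/36 → 484/9.
Successive powers of (x − 3) differ by 2, so the series converges when |x − 3|² · 484/9 < 1, i.e. |x − 3| < √(9/484) = 3/22. So R = 3/22.
Endpoint x = 69/22: the m-th term does not approach 0; divergence by the term test.
When x = 63/22, the m-th term does not approach 0; divergence by the term test.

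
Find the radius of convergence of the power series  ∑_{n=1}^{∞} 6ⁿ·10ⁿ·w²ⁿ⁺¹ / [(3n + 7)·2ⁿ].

R = √30/30

Apply the ratio test: |a_{n+1}| / |a_n| = [(3n + 7)/(3(n+1) + 7)] · 6·10/2, which tends to 30 as n → ∞.
Writing y = w², the series in y has radius 1/30, so |w| < √(1/30) and R = √30/30.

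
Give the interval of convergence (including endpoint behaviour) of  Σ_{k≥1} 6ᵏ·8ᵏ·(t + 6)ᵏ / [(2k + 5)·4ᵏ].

Apply the ratio test: |a_{k+1}| / |a_k| = [(2k + 5)/(2(k+1) + 5)] · 6·8/4, which tends to 12 as k → ∞.
Convergence for |t + 6| · 12 < 1, i.e. |t + 6| < 1/12. So R = 1/12.
At t = -71/12: the terms are asymptotic to a nonzero constant times 1/k, so the series diverges by limit comparison with Σ 1/k.
At t = -73/12: an alternating series whose terms decrease to 0 in absolute value, so it converges by the Leibniz criterion.

[-73/12, -71/12)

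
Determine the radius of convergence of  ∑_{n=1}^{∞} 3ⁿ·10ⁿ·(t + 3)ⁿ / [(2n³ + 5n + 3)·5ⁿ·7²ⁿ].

Ratio test: |a_{n+1}/a_n| = [(2n³ + 5n + 3)/(2(n+1)³ + 5(n+1) + 3)] · 3·10/(5·49) → 6/49 as n → ∞.
The series converges when 6/49 · |t + 3| < 1, giving R = 49/6.

R = 49/6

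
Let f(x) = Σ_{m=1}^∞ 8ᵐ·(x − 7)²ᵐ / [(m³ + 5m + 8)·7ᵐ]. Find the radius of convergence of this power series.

Ratio test: |a_{m+1}/a_m| = [(m³ + 5m + 8)/((m+1)³ + 5(m+1) + 8)] · 8/7 → 8/7 as m → ∞.
Successive powers of (x − 7) differ by 2, so the series converges when |x − 7|² · 8/7 < 1, i.e. |x − 7| < √(7/8). So R = √14/4.

R = √14/4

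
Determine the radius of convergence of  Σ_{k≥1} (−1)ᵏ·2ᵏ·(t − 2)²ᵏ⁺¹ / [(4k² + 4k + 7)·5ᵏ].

R = √10/2

By the ratio test, |a_{k+1}/a_k| = [(4k² + 4k + 7)/(4(k+1)² + 4(k+1) + 7)] · 2/5 → 2/5.
Since the exponent of (t − 2) increases by 2 each term, convergence requires |t − 2|² < 5/2, hence R = √10/2.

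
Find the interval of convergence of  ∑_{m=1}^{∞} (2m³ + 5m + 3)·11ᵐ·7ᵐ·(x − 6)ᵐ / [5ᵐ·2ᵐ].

(452/77, 472/77)

By the ratio test, |a_{m+1}/a_m| = [(2(m+1)³ + 5(m+1) + 3)/(2m³ + 5m + 3)] · 11·7/(5·2) → 77/10.
The series converges when 77/10 · |x − 6| < 1, giving R = 10/77.
Endpoint x = 472/77: the terms do not tend to 0, so the series diverges.
Check x = 452/77: the terms have absolute value of order m³, which does not tend to 0, so the series diverges by the divergence test.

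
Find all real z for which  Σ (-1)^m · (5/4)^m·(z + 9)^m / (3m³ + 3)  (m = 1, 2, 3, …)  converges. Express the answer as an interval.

Ratio test: |a_{m+1}/a_m| = [(3m³ + 3)/(3(m+1)³ + 3)] · 5/4 → 5/4 as m → ∞.
Thus R = 1/(5/4) = 4/5.
Endpoint z = -41/5: the terms are on the order of 1/m³, so the series converges absolutely by comparison with the p-series (p = 3 > 1).
Endpoint z = -49/5: absolute convergence follows by limit comparison with Σ 1/m³.

[-49/5, -41/5]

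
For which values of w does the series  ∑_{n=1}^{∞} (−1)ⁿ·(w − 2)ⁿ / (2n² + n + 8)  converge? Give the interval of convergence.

The ratio of consecutive coefficients is (2n² + n + 8)/(2(n+1)² + (n+1) + 8) → 1.
Convergence for |w − 2| < 1, so R = 1.
Check w = 3: the series is dominated by a constant times Σ 1/n², which converges (p = 2 > 1).
Endpoint w = 1: absolute convergence follows by limit comparison with Σ 1/n².

[1, 3]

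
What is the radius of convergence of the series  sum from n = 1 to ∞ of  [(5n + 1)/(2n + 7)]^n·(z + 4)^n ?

R = 2/5

By the Cauchy root test, |a_n|^(1/n) = (5n + 1)/(2n + 7) → 5/2.
Convergence for |z + 4| · 5/2 < 1, i.e. |z + 4| < 2/5. So R = 2/5.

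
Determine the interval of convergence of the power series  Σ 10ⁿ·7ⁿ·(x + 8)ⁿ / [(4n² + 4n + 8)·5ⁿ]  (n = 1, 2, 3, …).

[-113/14, -111/14]

Apply the ratio test: |a_{n+1}| / |a_n| = [(4n² + 4n + 8)/(4(n+1)² + 4(n+1) + 8)] · 10·7/5, which tends to 14 as n → ∞.
Hence the series converges for |x + 8| < 1/(14) = 1/14, so the radius of convergence is 1/14.
When x = -111/14, the series is dominated by a constant times Σ 1/n², which converges (p = 2 > 1).
Endpoint x = -113/14: the terms are on the order of 1/n², so the series converges absolutely by comparison with the p-series (p = 2 > 1).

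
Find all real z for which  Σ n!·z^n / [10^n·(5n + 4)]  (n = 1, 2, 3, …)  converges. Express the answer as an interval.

Apply the ratio test: |a_{n+1}| / |a_n| = (n+1) · 1/10 · (5n + 4)/(5(n+1) + 4), which tends to ∞ as n → ∞.
Since the ratio → ∞, the series diverges for every z ≠ 0, and R = 0.

{0}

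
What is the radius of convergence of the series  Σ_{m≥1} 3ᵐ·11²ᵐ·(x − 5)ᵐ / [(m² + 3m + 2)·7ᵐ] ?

Ratio test: |a_{m+1}/a_m| = [(m² + 3m + 2)/((m+1)² + 3(m+1) + 2)] · 3·121/7 → 363/7 as m → ∞.
Thus R = 1/(363/7) = 7/363.

R = 7/363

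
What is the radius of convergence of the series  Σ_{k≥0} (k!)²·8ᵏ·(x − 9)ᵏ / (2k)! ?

Apply the ratio test: |a_{k+1}| / |a_k| = (k+1)²/[(2k+1)·(2k+2)] · 8, which tends to 2 as k → ∞.
Convergence for |x − 9| · 2 < 1, i.e. |x − 9| < 1/2. So R = 1/2.

R = 1/2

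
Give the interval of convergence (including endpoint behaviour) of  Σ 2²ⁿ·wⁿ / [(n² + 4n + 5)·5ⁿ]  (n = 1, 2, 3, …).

Apply the ratio test: |a_{n+1}| / |a_n| = [(n² + 4n + 5)/((n+1)² + 4(n+1) + 5)] · 4/5, which tends to 4/5 as n → ∞.
Convergence for |w| · 4/5 < 1, i.e. |w| < 5/4. So R = 5/4.
Check w = 5/4: absolute convergence follows by limit comparison with Σ 1/n².
Check w = -5/4: absolute convergence follows by limit comparison with Σ 1/n².

[-5/4, 5/4]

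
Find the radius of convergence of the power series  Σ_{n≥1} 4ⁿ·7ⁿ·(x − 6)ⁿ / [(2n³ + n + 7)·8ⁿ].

By the ratio test, |a_{n+1}/a_n| = [(2n³ + n + 7)/(2(n+1)³ + (n+1) + 7)] · 4·7/8 → 7/2.
Hence the series converges for |x − 6| < 1/(7/2) = 2/7, so the radius of convergence is 2/7.

R = 2/7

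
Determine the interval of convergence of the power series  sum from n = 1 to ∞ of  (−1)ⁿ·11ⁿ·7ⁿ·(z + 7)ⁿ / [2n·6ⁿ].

The ratio of consecutive coefficients is [2n/2(n+1)] · 11·7/6 → 77/6.
The series converges when 77/6 · |z + 7| < 1, giving R = 6/77.
When z = -533/77, the terms alternate in sign and decrease monotonically to 0 in absolute value (size ~ c/n), so the alternating series test gives convergence.
At z = -545/77: the terms are asymptotic to a nonzero constant times 1/n, so the series diverges by limit comparison with Σ 1/n.

(-545/77, -533/77]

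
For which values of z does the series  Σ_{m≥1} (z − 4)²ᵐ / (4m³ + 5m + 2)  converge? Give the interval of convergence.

[3, 5]

Apply the ratio test: |a_{m+1}| / |a_m| = (4m³ + 5m + 2)/(4(m+1)³ + 5(m+1) + 2), which tends to 1 as m → ∞.
Since the exponent of (z − 4) increases by 2 each term, convergence requires |z − 4|² < 1, hence R = 1.
Check z = 5: absolute convergence follows by limit comparison with Σ 1/m³.
At z = 3: the series is dominated by a constant times Σ 1/m³, which converges (p = 3 > 1).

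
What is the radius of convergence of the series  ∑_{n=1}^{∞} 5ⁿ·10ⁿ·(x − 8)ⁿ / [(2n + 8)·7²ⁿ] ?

Apply the ratio test: |a_{n+1}| / |a_n| = [(2n + 8)/(2(n+1) + 8)] · 5·10/49, which tends to 50/49 as n → ∞.
Thus R = 1/(50/49) = 49/50.

R = 49/50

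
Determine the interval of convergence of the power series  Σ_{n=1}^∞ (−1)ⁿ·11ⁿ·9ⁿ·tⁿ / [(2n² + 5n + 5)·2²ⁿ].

By the ratio test, |a_{n+1}/a_n| = [(2n² + 5n + 5)/(2(n+1)² + 5(n+1) + 5)] · 11·9/4 → 99/4.
Convergence for |t| · 99/4 < 1, i.e. |t| < 4/99. So R = 4/99.
When t = 4/99, the series is dominated by a constant times Σ 1/n², which converges (p = 2 > 1).
Endpoint t = -4/99: the series is dominated by a constant times Σ 1/n², which converges (p = 2 > 1).

[-4/99, 4/99]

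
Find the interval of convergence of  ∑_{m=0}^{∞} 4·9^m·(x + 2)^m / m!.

(−∞, ∞)

Ratio test: |a_{m+1}/a_m| = 4/4 · 9 · 1/(m+1) → 0 as m → ∞.
Since the limit is 0 < 1 for every x, the series converges on all of ℝ and R = ∞.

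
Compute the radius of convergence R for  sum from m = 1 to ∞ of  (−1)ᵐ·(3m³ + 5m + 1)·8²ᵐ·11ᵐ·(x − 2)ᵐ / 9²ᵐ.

R = 81/704

Ratio test: |a_{m+1}/a_m| = [(3(m+1)³ + 5(m+1) + 1)/(3m³ + 5m + 1)] · 64·11/81 → 704/81 as m → ∞.
Thus R = 1/(704/81) = 81/704.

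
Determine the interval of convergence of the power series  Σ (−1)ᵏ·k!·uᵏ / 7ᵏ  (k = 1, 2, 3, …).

{0}

The ratio of consecutive coefficients is (k+1) · 1/7 → ∞.
The terms grow without bound for any u ≠ 0, so R = 0 (convergence only at u = 0).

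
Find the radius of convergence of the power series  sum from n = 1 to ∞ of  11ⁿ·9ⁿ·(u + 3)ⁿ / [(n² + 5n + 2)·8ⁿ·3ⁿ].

R = 8/33

Ratio test: |a_{n+1}/a_n| = [(n² + 5n + 2)/((n+1)² + 5(n+1) + 2)] · 11·9/(8·3) → 33/8 as n → ∞.
Convergence for |u + 3| · 33/8 < 1, i.e. |u + 3| < 8/33. So R = 8/33.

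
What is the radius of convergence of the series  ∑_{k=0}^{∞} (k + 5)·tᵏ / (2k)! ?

Apply the ratio test: |a_{k+1}| / |a_k| = ((k+1) + 5)/(k + 5) · 1/[(2k+1)·(2k+2)], which tends to 0 as k → ∞.
Since the limit is 0 < 1 for every t, the series converges on all of ℝ and R = ∞.

R = ∞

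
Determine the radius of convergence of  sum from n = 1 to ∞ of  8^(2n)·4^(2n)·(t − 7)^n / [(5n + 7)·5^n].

R = 5/1024

The ratio of consecutive coefficients is [(5n + 7)/(5(n+1) + 7)] · 64·16/5 → 1024/5.
The series converges when 1024/5 · |t − 7| < 1, giving R = 5/1024.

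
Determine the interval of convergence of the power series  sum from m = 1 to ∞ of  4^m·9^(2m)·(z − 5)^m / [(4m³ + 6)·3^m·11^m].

[529/108, 551/108]

Apply the ratio test: |a_{m+1}| / |a_m| = [(4m³ + 6)/(4(m+1)³ + 6)] · 4·81/(3·11), which tends to 108/11 as m → ∞.
Convergence for |z − 5| · 108/11 < 1, i.e. |z − 5| < 11/108. So R = 11/108.
Check z = 551/108: the terms are on the order of 1/m³, so the series converges absolutely by comparison with the p-series (p = 3 > 1).
At z = 529/108: the terms are on the order of 1/m³, so the series converges absolutely by comparison with the p-series (p = 3 > 1).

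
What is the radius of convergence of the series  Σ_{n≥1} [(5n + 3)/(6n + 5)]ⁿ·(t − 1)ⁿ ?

Applying the root test, |a_n|^(1/n) = (5n + 3)/(6n + 5) → 5/6.
Thus R = 1/(5/6) = 6/5.

R = 6/5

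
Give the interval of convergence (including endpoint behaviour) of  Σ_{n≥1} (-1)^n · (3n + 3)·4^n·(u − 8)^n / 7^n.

(25/4, 39/4)

The ratio of consecutive coefficients is [(3(n+1) + 3)/(3n + 3)] · 4/7 → 4/7.
The series converges when 4/7 · |u − 8| < 1, giving R = 7/4.
At u = 39/4: the terms have absolute value of order n, which does not tend to 0, so the series diverges by the divergence test.
Endpoint u = 25/4: the n-th term does not approach 0; divergence by the term test.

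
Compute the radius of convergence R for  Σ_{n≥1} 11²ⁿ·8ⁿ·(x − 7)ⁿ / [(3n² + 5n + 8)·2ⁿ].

R = 1/484

The ratio of consecutive coefficients is [(3n² + 5n + 8)/(3(n+1)² + 5(n+1) + 8)] · 121·8/2 → 484.
The series converges when 484 · |x − 7| < 1, giving R = 1/484.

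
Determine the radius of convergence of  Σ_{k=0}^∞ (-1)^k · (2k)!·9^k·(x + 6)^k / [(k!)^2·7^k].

R = 7/36

By the ratio test, |a_{k+1}/a_k| = (2k+1)·(2k+2)/(k+1)² · 9/7 → 36/7.
Thus R = 1/(36/7) = 7/36.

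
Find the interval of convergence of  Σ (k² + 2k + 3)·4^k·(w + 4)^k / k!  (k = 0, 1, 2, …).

Apply the ratio test: |a_{k+1}| / |a_k| = ((k+1)² + 2(k+1) + 3)/(k² + 2k + 3) · 4 · 1/(k+1), which tends to 0 as k → ∞.
The limit is 0, so the series converges for all w; R = ∞.

(−∞, ∞)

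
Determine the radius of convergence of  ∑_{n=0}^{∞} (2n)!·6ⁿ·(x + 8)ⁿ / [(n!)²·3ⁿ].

R = 1/8

Apply the ratio test: |a_{n+1}| / |a_n| = (2n+1)·(2n+2)/(n+1)² · 6/3, which tends to 8 as n → ∞.
The series converges when 8 · |x + 8| < 1, giving R = 1/8.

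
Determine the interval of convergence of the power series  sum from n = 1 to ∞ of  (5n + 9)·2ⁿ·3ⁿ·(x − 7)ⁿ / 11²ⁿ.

(-79/6, 163/6)

The ratio of consecutive coefficients is [(5(n+1) + 9)/(5n + 9)] · 2·3/121 → 6/121.
Thus R = 1/(6/121) = 121/6.
When x = 163/6, the n-th term does not approach 0; divergence by the term test.
At x = -79/6: the terms do not tend to 0, so the series diverges.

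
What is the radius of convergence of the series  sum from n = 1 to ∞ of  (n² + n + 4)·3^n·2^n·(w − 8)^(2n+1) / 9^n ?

By the ratio test, |a_{n+1}/a_n| = [((n+1)² + (n+1) + 4)/(n² + n + 4)] · 3·2/9 → 2/3.
Writing y = (w − 8)², the series in y has radius 3/2, so |w − 8| < √(3/2) and R = √6/2.

R = √6/2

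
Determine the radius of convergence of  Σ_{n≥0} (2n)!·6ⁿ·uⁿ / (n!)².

Ratio test: |a_{n+1}/a_n| = (2n+1)·(2n+2)/(n+1)² · 6 → 24 as n → ∞.
The series converges when 24 · |u| < 1, giving R = 1/24.

R = 1/24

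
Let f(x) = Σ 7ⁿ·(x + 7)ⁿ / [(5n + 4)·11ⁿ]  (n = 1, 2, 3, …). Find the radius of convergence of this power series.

R = 11/7

The ratio of consecutive coefficients is [(5n + 4)/(5(n+1) + 4)] · 7/11 → 7/11.
The series converges when 7/11 · |x + 7| < 1, giving R = 11/7.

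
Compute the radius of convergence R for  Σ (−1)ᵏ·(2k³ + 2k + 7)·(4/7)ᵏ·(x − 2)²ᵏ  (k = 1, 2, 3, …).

R = √7/2

By the ratio test, |a_{k+1}/a_k| = [(2(k+1)³ + 2(k+1) + 7)/(2k³ + 2k + 7)] · 4/7 → 4/7.
Since the exponent of (x − 2) increases by 2 each term, convergence requires |x − 2|² < 7/4, hence R = √7/2.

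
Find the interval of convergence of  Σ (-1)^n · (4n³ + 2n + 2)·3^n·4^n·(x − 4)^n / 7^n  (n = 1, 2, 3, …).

(41/12, 55/12)

By the ratio test, |a_{n+1}/a_n| = [(4(n+1)³ + 2(n+1) + 2)/(4n³ + 2n + 2)] · 3·4/7 → 12/7.
The series converges when 12/7 · |x − 4| < 1, giving R = 7/12.
When x = 55/12, the terms have absolute value of order n³, which does not tend to 0, so the series diverges by the divergence test.
Check x = 41/12: the n-th term does not approach 0; divergence by the term test.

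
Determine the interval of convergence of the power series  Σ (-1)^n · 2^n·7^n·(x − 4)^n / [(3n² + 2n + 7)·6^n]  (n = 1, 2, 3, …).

[25/7, 31/7]

Ratio test: |a_{n+1}/a_n| = [(3n² + 2n + 7)/(3(n+1)² + 2(n+1) + 7)] · 2·7/6 → 7/3 as n → ∞.
Convergence for |x − 4| · 7/3 < 1, i.e. |x − 4| < 3/7. So R = 3/7.
Check x = 31/7: absolute convergence follows by limit comparison with Σ 1/n².
Check x = 25/7: the series is dominated by a constant times Σ 1/n², which converges (p = 2 > 1).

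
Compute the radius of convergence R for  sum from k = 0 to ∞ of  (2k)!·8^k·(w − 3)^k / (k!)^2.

R = 1/32

The ratio of consecutive coefficients is (2k+1)·(2k+2)/(k+1)² · 8 → 32.
Convergence for |w − 3| · 32 < 1, i.e. |w − 3| < 1/32. So R = 1/32.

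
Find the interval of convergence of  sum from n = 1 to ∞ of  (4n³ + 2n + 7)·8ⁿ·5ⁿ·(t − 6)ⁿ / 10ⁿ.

By the ratio test, |a_{n+1}/a_n| = [(4(n+1)³ + 2(n+1) + 7)/(4n³ + 2n + 7)] · 8·5/10 → 4.
Thus R = 1/(4) = 1/4.
Check t = 25/4: the n-th term does not approach 0; divergence by the term test.
When t = 23/4, the terms do not tend to 0, so the series diverges.

(23/4, 25/4)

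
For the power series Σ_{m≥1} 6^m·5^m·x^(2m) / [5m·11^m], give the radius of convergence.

R = √330/30

By the ratio test, |a_{m+1}/a_m| = [5m/5(m+1)] · 6·5/11 → 30/11.
Writing y = x², the series in y has radius 11/30, so |x| < √(11/30) and R = √330/30.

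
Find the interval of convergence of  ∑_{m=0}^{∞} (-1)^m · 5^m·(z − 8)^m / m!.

Ratio test: |a_{m+1}/a_m| = 5 · 1/(m+1) → 0 as m → ∞.
The limit is 0, so the series converges for all z; R = ∞.

(−∞, ∞)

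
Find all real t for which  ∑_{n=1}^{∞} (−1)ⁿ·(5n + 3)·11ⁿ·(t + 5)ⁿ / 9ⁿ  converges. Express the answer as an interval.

(-64/11, -46/11)

The ratio of consecutive coefficients is [(5(n+1) + 3)/(5n + 3)] · 11/9 → 11/9.
The series converges when 11/9 · |t + 5| < 1, giving R = 9/11.
When t = -46/11, the terms have absolute value of order n, which does not tend to 0, so the series diverges by the divergence test.
Endpoint t = -64/11: the n-th term does not approach 0; divergence by the term test.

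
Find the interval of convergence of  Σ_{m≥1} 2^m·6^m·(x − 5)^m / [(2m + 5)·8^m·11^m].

The ratio of consecutive coefficients is [(2m + 5)/(2(m+1) + 5)] · 2·6/(8·11) → 3/22.
Convergence for |x − 5| · 3/22 < 1, i.e. |x − 5| < 22/3. So R = 22/3.
Endpoint x = 37/3: the terms behave like c/m; limit comparison with the harmonic series gives divergence.
When x = -7/3, the terms alternate in sign and decrease monotonically to 0 in absolute value (size ~ c/m), so the alternating series test gives convergence.

[-7/3, 37/3)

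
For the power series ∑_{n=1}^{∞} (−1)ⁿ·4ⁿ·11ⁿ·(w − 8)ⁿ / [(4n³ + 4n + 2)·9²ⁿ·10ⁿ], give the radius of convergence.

Apply the ratio test: |a_{n+1}| / |a_n| = [(4n³ + 4n + 2)/(4(n+1)³ + 4(n+1) + 2)] · 4·11/(81·10), which tends to 22/405 as n → ∞.
Convergence for |w − 8| · 22/405 < 1, i.e. |w − 8| < 405/22. So R = 405/22.

R = 405/22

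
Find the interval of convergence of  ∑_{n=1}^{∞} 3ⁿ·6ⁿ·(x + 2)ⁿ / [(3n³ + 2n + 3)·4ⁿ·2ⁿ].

[-22/9, -14/9]

Apply the ratio test: |a_{n+1}| / |a_n| = [(3n³ + 2n + 3)/(3(n+1)³ + 2(n+1) + 3)] · 3·6/(4·2), which tends to 9/4 as n → ∞.
Thus R = 1/(9/4) = 4/9.
At x = -14/9: absolute convergence follows by limit comparison with Σ 1/n³.
At x = -22/9: absolute convergence follows by limit comparison with Σ 1/n³.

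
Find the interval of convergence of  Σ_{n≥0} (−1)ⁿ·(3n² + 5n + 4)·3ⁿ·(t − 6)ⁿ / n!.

(−∞, ∞)

The ratio of consecutive coefficients is (3(n+1)² + 5(n+1) + 4)/(3n² + 5n + 4) · 3 · 1/(n+1) → 0.
The ratio tends to 0 regardless of t, hence R = ∞.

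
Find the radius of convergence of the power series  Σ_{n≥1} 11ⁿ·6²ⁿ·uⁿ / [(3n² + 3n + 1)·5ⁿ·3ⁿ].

R = 5/132

The ratio of consecutive coefficients is [(3n² + 3n + 1)/(3(n+1)² + 3(n+1) + 1)] · 11·36/(5·3) → 132/5.
Thus R = 1/(132/5) = 5/132.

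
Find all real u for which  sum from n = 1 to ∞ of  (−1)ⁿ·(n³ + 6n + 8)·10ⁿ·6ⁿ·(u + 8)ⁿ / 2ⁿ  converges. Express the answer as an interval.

(-241/30, -239/30)

By the ratio test, |a_{n+1}/a_n| = [((n+1)³ + 6(n+1) + 8)/(n³ + 6n + 8)] · 10·6/2 → 30.
The series converges when 30 · |u + 8| < 1, giving R = 1/30.
Endpoint u = -239/30: the terms have absolute value of order n³, which does not tend to 0, so the series diverges by the divergence test.
When u = -241/30, the terms have absolute value of order n³, which does not tend to 0, so the series diverges by the divergence test.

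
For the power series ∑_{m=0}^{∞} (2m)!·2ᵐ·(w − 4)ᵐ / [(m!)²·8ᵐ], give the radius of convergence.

The ratio of consecutive coefficients is (2m+1)·(2m+2)/(m+1)² · 2/8 → 1.
So the series converges when |w − 4| < 1 and diverges when |w − 4| > 1; R = 1.

R = 1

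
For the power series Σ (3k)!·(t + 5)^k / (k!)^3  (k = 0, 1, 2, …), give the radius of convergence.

R = 1/27

Apply the ratio test: |a_{k+1}| / |a_k| = (3k+1)·(3k+2)·(3k+3)/(k+1)³, which tends to 27 as k → ∞.
Thus R = 1/(27) = 1/27.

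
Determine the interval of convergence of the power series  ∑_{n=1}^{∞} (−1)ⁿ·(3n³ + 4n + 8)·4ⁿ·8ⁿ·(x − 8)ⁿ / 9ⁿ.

(247/32, 265/32)

Apply the ratio test: |a_{n+1}| / |a_n| = [(3(n+1)³ + 4(n+1) + 8)/(3n³ + 4n + 8)] · 4·8/9, which tends to 32/9 as n → ∞.
The series converges when 32/9 · |x − 8| < 1, giving R = 9/32.
Check x = 265/32: the n-th term does not approach 0; divergence by the term test.
When x = 247/32, the terms do not tend to 0, so the series diverges.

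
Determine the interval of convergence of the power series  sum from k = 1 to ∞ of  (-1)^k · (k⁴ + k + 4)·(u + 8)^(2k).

(-9, -7)

Apply the ratio test: |a_{k+1}| / |a_k| = ((k+1)⁴ + (k+1) + 4)/(k⁴ + k + 4), which tends to 1 as k → ∞.
Successive powers of (u + 8) differ by 2, so the series converges when |u + 8|² · 1 < 1, i.e. |u + 8| < √(1) = 1. So R = 1.
Endpoint u = -7: the k-th term does not approach 0; divergence by the term test.
When u = -9, the terms do not tend to 0, so the series diverges.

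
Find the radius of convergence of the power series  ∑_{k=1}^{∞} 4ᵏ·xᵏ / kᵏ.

R = ∞

By the Cauchy root test, |a_k|^(1/k) = 4/k → 0.
Since the k-th root of |a_k| tends to 0, the series converges for all real x; R = ∞.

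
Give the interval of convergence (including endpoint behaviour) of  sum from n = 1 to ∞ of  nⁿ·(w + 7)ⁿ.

By the Cauchy root test, |a_n|^(1/n) = n → ∞.
Since the n-th root of |a_n| is unbounded, the series converges only at w = -7; R = 0.

{-7}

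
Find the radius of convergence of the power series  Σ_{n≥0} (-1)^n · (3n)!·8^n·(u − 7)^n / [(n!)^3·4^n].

By the ratio test, |a_{n+1}/a_n| = (3n+1)·(3n+2)·(3n+3)/(n+1)³ · 8/4 → 54.
Hence the series converges for |u − 7| < 1/(54) = 1/54, so the radius of convergence is 1/54.

R = 1/54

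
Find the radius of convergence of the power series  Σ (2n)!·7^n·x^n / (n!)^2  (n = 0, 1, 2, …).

The ratio of consecutive coefficients is (2n+1)·(2n+2)/(n+1)² · 7 → 28.
Hence the series converges for |x| < 1/(28) = 1/28, so the radius of convergence is 1/28.

R = 1/28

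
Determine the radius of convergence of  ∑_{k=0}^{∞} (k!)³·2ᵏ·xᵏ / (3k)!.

R = 27/2

Apply the ratio test: |a_{k+1}| / |a_k| = (k+1)³/[(3k+1)·(3k+2)·(3k+3)] · 2, which tends to 2/27 as k → ∞.
Thus R = 1/(2/27) = 27/2.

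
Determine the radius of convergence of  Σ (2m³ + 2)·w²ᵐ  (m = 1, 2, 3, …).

Ratio test: |a_{m+1}/a_m| = (2(m+1)³ + 2)/(2m³ + 2) → 1 as m → ∞.
Since the exponent of w increases by 2 each term, convergence requires |w|² < 1, hence R = 1.

R = 1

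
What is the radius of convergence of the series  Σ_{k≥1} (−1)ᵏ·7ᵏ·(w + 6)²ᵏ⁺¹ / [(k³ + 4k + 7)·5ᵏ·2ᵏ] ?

The ratio of consecutive coefficients is [(k³ + 4k + 7)/((k+1)³ + 4(k+1) + 7)] · 7/(5·2) → 7/10.
Since the exponent of (w + 6) increases by 2 each term, convergence requires |w + 6|² < 10/7, hence R = √70/7.

R = √70/7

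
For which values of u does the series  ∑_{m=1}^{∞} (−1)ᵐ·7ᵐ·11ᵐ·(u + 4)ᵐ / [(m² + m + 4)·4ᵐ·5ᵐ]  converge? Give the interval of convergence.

Ratio test: |a_{m+1}/a_m| = [(m² + m + 4)/((m+1)² + (m+1) + 4)] · 7·11/(4·5) → 77/20 as m → ∞.
The series converges when 77/20 · |u + 4| < 1, giving R = 20/77.
When u = -288/77, the terms are on the order of 1/m², so the series converges absolutely by comparison with the p-series (p = 2 > 1).
When u = -328/77, absolute convergence follows by limit comparison with Σ 1/m².

[-328/77, -288/77]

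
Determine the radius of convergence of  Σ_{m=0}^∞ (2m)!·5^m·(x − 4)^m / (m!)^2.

R = 1/20

Ratio test: |a_{m+1}/a_m| = (2m+1)·(2m+2)/(m+1)² · 5 → 20 as m → ∞.
Thus R = 1/(20) = 1/20.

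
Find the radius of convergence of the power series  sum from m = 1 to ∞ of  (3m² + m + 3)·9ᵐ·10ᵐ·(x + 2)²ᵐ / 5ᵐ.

Apply the ratio test: |a_{m+1}| / |a_m| = [(3(m+1)² + (m+1) + 3)/(3m² + m + 3)] · 9·10/5, which tends to 18 as m → ∞.
Successive powers of (x + 2) differ by 2, so the series converges when |x + 2|² · 18 < 1, i.e. |x + 2| < √(1/18). So R = √2/6.

R = √2/6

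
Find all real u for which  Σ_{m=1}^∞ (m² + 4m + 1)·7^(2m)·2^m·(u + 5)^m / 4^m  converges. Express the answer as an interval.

By the ratio test, |a_{m+1}/a_m| = [((m+1)² + 4(m+1) + 1)/(m² + 4m + 1)] · 49·2/4 → 49/2.
Convergence for |u + 5| · 49/2 < 1, i.e. |u + 5| < 2/49. So R = 2/49.
Check u = -243/49: the m-th term does not approach 0; divergence by the term test.
At u = -247/49: the terms have absolute value of order m², which does not tend to 0, so the series diverges by the divergence test.

(-247/49, -243/49)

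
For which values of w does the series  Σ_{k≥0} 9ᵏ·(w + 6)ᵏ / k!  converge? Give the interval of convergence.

(−∞, ∞)

Ratio test: |a_{k+1}/a_k| = 9 · 1/(k+1) → 0 as k → ∞.
Since the limit is 0 < 1 for every w, the series converges on all of ℝ and R = ∞.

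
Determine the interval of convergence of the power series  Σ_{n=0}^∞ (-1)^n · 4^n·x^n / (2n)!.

(−∞, ∞)

Apply the ratio test: |a_{n+1}| / |a_n| = 4 · 1/[(2n+1)·(2n+2)], which tends to 0 as n → ∞.
The limit is 0, so the series converges for all x; R = ∞.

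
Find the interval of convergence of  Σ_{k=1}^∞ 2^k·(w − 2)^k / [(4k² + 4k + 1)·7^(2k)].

[-45/2, 53/2]

Ratio test: |a_{k+1}/a_k| = [(4k² + 4k + 1)/(4(k+1)² + 4(k+1) + 1)] · 2/49 → 2/49 as k → ∞.
The series converges when 2/49 · |w − 2| < 1, giving R = 49/2.
Check w = 53/2: absolute convergence follows by limit comparison with Σ 1/k².
Check w = -45/2: absolute convergence follows by limit comparison with Σ 1/k².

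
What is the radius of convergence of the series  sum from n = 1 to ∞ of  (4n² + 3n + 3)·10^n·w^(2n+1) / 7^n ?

Ratio test: |a_{n+1}/a_n| = [(4(n+1)² + 3(n+1) + 3)/(4n² + 3n + 3)] · 10/7 → 10/7 as n → ∞.
Since the exponent of w increases by 2 each term, convergence requires |w|² < 7/10, hence R = √70/10.

R = √70/10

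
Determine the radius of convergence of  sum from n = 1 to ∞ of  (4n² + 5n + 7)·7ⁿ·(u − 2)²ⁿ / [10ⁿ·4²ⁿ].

R = 4√70/7

Ratio test: |a_{n+1}/a_n| = [(4(n+1)² + 5(n+1) + 7)/(4n² + 5n + 7)] · 7/(10·16) → 7/160 as n → ∞.
Writing y = (u − 2)², the series in y has radius 160/7, so |u − 2| < √(160/7) and R = 4√70/7.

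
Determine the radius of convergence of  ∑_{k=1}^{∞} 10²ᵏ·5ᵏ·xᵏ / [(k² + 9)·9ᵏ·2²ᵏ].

By the ratio test, |a_{k+1}/a_k| = [(k² + 9)/((k+1)² + 9)] · 100·5/(9·4) → 125/9.
The series converges when 125/9 · |x| < 1, giving R = 9/125.

R = 9/125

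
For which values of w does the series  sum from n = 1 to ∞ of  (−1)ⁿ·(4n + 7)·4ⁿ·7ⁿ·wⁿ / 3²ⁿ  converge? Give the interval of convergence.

(-9/28, 9/28)

By the ratio test, |a_{n+1}/a_n| = [(4(n+1) + 7)/(4n + 7)] · 4·7/9 → 28/9.
The series converges when 28/9 · |w| < 1, giving R = 9/28.
When w = 9/28, the terms have absolute value of order n, which does not tend to 0, so the series diverges by the divergence test.
Check w = -9/28: the terms do not tend to 0, so the series diverges.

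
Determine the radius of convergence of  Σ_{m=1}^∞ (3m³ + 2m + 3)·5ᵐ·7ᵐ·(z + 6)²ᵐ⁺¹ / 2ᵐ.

R = √70/35

Ratio test: |a_{m+1}/a_m| = [(3(m+1)³ + 2(m+1) + 3)/(3m³ + 2m + 3)] · 5·7/2 → 35/2 as m → ∞.
Writing y = (z + 6)², the series in y has radius 2/35, so |z + 6| < √(2/35) and R = √70/35.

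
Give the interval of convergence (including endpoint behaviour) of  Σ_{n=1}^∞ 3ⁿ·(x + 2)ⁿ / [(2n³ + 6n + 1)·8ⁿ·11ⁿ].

Ratio test: |a_{n+1}/a_n| = [(2n³ + 6n + 1)/(2(n+1)³ + 6(n+1) + 1)] · 3/(8·11) → 3/88 as n → ∞.
The series converges when 3/88 · |x + 2| < 1, giving R = 88/3.
Endpoint x = 82/3: absolute convergence follows by limit comparison with Σ 1/n³.
Check x = -94/3: absolute convergence follows by limit comparison with Σ 1/n³.

[-94/3, 82/3]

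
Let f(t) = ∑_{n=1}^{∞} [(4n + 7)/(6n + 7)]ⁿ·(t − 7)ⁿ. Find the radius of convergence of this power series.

Applying the root test, |a_n|^(1/n) = (4n + 7)/(6n + 7) → 2/3.
Hence the series converges for |t − 7| < 1/(2/3) = 3/2, so the radius of convergence is 3/2.

R = 3/2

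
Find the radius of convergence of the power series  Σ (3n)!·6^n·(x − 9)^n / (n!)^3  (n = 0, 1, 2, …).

R = 1/162

Ratio test: |a_{n+1}/a_n| = (3n+1)·(3n+2)·(3n+3)/(n+1)³ · 6 → 162 as n → ∞.
Hence the series converges for |x − 9| < 1/(162) = 1/162, so the radius of convergence is 1/162.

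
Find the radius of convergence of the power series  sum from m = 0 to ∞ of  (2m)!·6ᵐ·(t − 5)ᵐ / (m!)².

The ratio of consecutive coefficients is (2m+1)·(2m+2)/(m+1)² · 6 → 24.
Hence the series converges for |t − 5| < 1/(24) = 1/24, so the radius of convergence is 1/24.

R = 1/24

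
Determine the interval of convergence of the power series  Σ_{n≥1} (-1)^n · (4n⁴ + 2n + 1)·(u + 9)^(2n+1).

Apply the ratio test: |a_{n+1}| / |a_n| = (4(n+1)⁴ + 2(n+1) + 1)/(4n⁴ + 2n + 1), which tends to 1 as n → ∞.
Since the exponent of (u + 9) increases by 2 each term, convergence requires |u + 9|² < 1, hence R = 1.
At u = -8: the terms do not tend to 0, so the series diverges.
Check u = -10: the terms have absolute value of order n⁴, which does not tend to 0, so the series diverges by the divergence test.

(-10, -8)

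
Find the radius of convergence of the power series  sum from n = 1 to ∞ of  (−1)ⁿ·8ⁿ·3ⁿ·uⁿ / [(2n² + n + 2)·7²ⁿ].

The ratio of consecutive coefficients is [(2n² + n + 2)/(2(n+1)² + (n+1) + 2)] · 8·3/49 → 24/49.
Convergence for |u| · 24/49 < 1, i.e. |u| < 49/24. So R = 49/24.

R = 49/24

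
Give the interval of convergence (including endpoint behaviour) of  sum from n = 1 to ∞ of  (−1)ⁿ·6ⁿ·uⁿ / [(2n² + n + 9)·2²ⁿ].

By the ratio test, |a_{n+1}/a_n| = [(2n² + n + 9)/(2(n+1)² + (n+1) + 9)] · 6/4 → 3/2.
Thus R = 1/(3/2) = 2/3.
At u = 2/3: the series is dominated by a constant times Σ 1/n², which converges (p = 2 > 1).
Endpoint u = -2/3: the terms are on the order of 1/n², so the series converges absolutely by comparison with the p-series (p = 2 > 1).

[-2/3, 2/3]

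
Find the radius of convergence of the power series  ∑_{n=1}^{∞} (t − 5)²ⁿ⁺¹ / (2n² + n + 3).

R = 1

Apply the ratio test: |a_{n+1}| / |a_n| = (2n² + n + 3)/(2(n+1)² + (n+1) + 3), which tends to 1 as n → ∞.
Since the exponent of (t − 5) increases by 2 each term, convergence requires |t − 5|² < 1, hence R = 1.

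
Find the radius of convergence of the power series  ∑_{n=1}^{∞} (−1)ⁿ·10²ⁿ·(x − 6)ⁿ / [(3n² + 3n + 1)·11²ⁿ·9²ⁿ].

R = 9801/100

By the ratio test, |a_{n+1}/a_n| = [(3n² + 3n + 1)/(3(n+1)² + 3(n+1) + 1)] · 100/(121·81) → 100/9801.
Thus R = 1/(100/9801) = 9801/100.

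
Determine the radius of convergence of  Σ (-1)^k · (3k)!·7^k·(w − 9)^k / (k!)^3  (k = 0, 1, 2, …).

R = 1/189

Apply the ratio test: |a_{k+1}| / |a_k| = (3k+1)·(3k+2)·(3k+3)/(k+1)³ · 7, which tends to 189 as k → ∞.
The series converges when 189 · |w − 9| < 1, giving R = 1/189.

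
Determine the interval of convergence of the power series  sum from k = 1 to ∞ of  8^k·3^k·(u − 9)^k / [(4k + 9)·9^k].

Ratio test: |a_{k+1}/a_k| = [(4k + 9)/(4(k+1) + 9)] · 8·3/9 → 8/3 as k → ∞.
Thus R = 1/(8/3) = 3/8.
When u = 75/8, comparison with the harmonic series Σ 1/k shows the series diverges.
Endpoint u = 69/8: an alternating series whose terms decrease to 0 in absolute value, so it converges by the Leibniz criterion.

[69/8, 75/8)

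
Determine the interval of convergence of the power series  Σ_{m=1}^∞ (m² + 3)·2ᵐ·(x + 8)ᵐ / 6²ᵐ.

By the ratio test, |a_{m+1}/a_m| = [((m+1)² + 3)/(m² + 3)] · 2/36 → 1/18.
Hence the series converges for |x + 8| < 1/(1/18) = 18, so the radius of convergence is 18.
At x = 10: the terms do not tend to 0, so the series diverges.
When x = -26, the terms have absolute value of order m², which does not tend to 0, so the series diverges by the divergence test.

(-26, 10)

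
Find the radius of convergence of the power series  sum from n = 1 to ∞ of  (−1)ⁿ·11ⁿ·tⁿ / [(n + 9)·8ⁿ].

The ratio of consecutive coefficients is [(n + 9)/((n+1) + 9)] · 11/8 → 11/8.
Hence the series converges for |t| < 1/(11/8) = 8/11, so the radius of convergence is 8/11.

R = 8/11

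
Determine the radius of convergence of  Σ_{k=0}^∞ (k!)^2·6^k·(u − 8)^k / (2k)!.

The ratio of consecutive coefficients is (k+1)²/[(2k+1)·(2k+2)] · 6 → 3/2.
Convergence for |u − 8| · 3/2 < 1, i.e. |u − 8| < 2/3. So R = 2/3.

R = 2/3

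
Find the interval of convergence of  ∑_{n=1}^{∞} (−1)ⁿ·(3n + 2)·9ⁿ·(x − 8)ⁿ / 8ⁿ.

(64/9, 80/9)

The ratio of consecutive coefficients is [(3(n+1) + 2)/(3n + 2)] · 9/8 → 9/8.
The series converges when 9/8 · |x − 8| < 1, giving R = 8/9.
At x = 80/9: the n-th term does not approach 0; divergence by the term test.
Check x = 64/9: the terms have absolute value of order n, which does not tend to 0, so the series diverges by the divergence test.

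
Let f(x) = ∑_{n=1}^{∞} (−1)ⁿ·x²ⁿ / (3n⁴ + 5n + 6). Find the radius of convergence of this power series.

The ratio of consecutive coefficients is (3n⁴ + 5n + 6)/(3(n+1)⁴ + 5(n+1) + 6) → 1.
Successive powers of x differ by 2, so the series converges when |x|² · 1 < 1, i.e. |x| < √(1) = 1. So R = 1.

R = 1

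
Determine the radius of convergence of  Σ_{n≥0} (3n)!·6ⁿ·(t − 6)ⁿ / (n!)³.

R = 1/162

Ratio test: |a_{n+1}/a_n| = (3n+1)·(3n+2)·(3n+3)/(n+1)³ · 6 → 162 as n → ∞.
Hence the series converges for |t − 6| < 1/(162) = 1/162, so the radius of convergence is 1/162.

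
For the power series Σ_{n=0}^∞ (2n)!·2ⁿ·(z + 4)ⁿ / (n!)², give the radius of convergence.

Ratio test: |a_{n+1}/a_n| = (2n+1)·(2n+2)/(n+1)² · 2 → 8 as n → ∞.
Hence the series converges for |z + 4| < 1/(8) = 1/8, so the radius of convergence is 1/8.

R = 1/8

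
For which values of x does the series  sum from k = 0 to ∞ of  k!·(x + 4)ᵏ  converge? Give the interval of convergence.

The ratio of consecutive coefficients is (k+1) → ∞.
The ratio grows without bound, so the series diverges whenever (x + 4) ≠ 0; it converges only at x = -4. R = 0.

{-4}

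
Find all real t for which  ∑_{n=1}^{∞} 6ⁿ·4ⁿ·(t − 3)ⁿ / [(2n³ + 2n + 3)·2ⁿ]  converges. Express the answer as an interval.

The ratio of consecutive coefficients is [(2n³ + 2n + 3)/(2(n+1)³ + 2(n+1) + 3)] · 6·4/2 → 12.
Thus R = 1/(12) = 1/12.
Check t = 37/12: absolute convergence follows by limit comparison with Σ 1/n³.
Check t = 35/12: the terms are on the order of 1/n³, so the series converges absolutely by comparison with the p-series (p = 3 > 1).

[35/12, 37/12]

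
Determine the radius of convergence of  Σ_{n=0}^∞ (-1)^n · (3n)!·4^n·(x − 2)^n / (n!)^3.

By the ratio test, |a_{n+1}/a_n| = (3n+1)·(3n+2)·(3n+3)/(n+1)³ · 4 → 108.
Thus R = 1/(108) = 1/108.

R = 1/108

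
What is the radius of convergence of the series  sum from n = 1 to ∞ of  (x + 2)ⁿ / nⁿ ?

R = ∞

By the Cauchy root test, |a_n|^(1/n) = 1/n → 0.
The limit is 0 for every x, so R = ∞.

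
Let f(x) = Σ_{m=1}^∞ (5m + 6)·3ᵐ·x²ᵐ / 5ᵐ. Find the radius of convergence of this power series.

Ratio test: |a_{m+1}/a_m| = [(5(m+1) + 6)/(5m + 6)] · 3/5 → 3/5 as m → ∞.
Since the exponent of x increases by 2 each term, convergence requires |x|² < 5/3, hence R = √15/3.

R = √15/3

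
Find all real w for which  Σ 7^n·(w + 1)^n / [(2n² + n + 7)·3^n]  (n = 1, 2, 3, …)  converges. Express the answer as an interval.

By the ratio test, |a_{n+1}/a_n| = [(2n² + n + 7)/(2(n+1)² + (n+1) + 7)] · 7/3 → 7/3.
Hence the series converges for |w + 1| < 1/(7/3) = 3/7, so the radius of convergence is 3/7.
At w = -4/7: the terms are on the order of 1/n², so the series converges absolutely by comparison with the p-series (p = 2 > 1).
Endpoint w = -10/7: absolute convergence follows by limit comparison with Σ 1/n².

[-10/7, -4/7]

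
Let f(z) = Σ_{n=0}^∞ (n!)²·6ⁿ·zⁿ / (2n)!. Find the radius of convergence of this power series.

By the ratio test, |a_{n+1}/a_n| = (n+1)²/[(2n+1)·(2n+2)] · 6 → 3/2.
Thus R = 1/(3/2) = 2/3.

R = 2/3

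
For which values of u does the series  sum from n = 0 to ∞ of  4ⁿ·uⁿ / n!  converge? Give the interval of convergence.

(−∞, ∞)

Apply the ratio test: |a_{n+1}| / |a_n| = 4 · 1/(n+1), which tends to 0 as n → ∞.
The ratio tends to 0 regardless of u, hence R = ∞.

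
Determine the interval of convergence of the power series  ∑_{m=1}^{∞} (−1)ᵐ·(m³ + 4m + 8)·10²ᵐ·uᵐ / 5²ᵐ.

(-1/4, 1/4)

The ratio of consecutive coefficients is [((m+1)³ + 4(m+1) + 8)/(m³ + 4m + 8)] · 100/25 → 4.
Hence the series converges for |u| < 1/(4) = 1/4, so the radius of convergence is 1/4.
Endpoint u = 1/4: the m-th term does not approach 0; divergence by the term test.
Endpoint u = -1/4: the m-th term does not approach 0; divergence by the term test.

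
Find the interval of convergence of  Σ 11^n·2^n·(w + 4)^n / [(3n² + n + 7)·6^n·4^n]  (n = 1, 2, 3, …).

[-56/11, -32/11]

The ratio of consecutive coefficients is [(3n² + n + 7)/(3(n+1)² + (n+1) + 7)] · 11·2/(6·4) → 11/12.
Hence the series converges for |w + 4| < 1/(11/12) = 12/11, so the radius of convergence is 12/11.
At w = -32/11: absolute convergence follows by limit comparison with Σ 1/n².
Endpoint w = -56/11: the series is dominated by a constant times Σ 1/n², which converges (p = 2 > 1).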